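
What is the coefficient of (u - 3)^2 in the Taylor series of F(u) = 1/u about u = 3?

F(3) = 1/3
F′(3) = -1/9
F′′(3) = 2/27
So c_2 = F′′(3)/2! = 1/27.

1/27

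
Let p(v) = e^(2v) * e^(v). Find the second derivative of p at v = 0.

9

Write out both Maclaurin series and multiply, keeping only the needed powers.
The coefficient of v^2 in the expansion is 9/2, so p′′(0) = 2! * (9/2) = 9.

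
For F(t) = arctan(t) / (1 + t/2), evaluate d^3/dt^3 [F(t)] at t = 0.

Expand each factor separately, then convolve coefficients.
From the series, [t^3] F = -1/12; multiply by 3! = 6 to get -1/2.

-1/2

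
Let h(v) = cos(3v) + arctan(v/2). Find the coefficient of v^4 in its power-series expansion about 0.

Combine the two series term by term.
[v^0] = 1;  [v^1] = 1/2;  [v^2] = -9/2;  [v^3] = -1/24;  [v^4] = 27/8.
So c_4 = h^(4)(0)/4! = 27/8.

27/8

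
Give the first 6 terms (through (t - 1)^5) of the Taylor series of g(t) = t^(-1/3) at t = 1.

-91*(t - 1)^5/729 + 35*(t - 1)^4/243 - 14*(t - 1)^3/81 + 2*(t - 1)^2/9 - (t - 1)/3 + 1

g(1) = 1
g′(1) = -1/3
g′′(1) = 4/9
g′′′(1) = -28/27
g^(4)(1) = 280/81
g^(5)(1) = -3640/243
The Taylor polynomial is Σ g^(k)(1)/k! · (t - 1)^k.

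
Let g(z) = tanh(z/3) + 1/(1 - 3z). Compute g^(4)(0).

1944

Expand each term separately and add.
From the series, [z^4] g = 81; multiply by 4! = 24 to get 1944.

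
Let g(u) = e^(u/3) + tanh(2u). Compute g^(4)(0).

Combine the two series term by term.
The coefficient of u^4 in the expansion is 1/1944, so g^(4)(0) = 4! * (1/1944) = 1/81.

1/81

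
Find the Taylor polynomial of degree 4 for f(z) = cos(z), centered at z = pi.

-(z - pi)^4/24 + (z - pi)^2/2 - 1

f(pi) = -1
f′(pi) = 0
f′′(pi) = 1
f′′′(pi) = 0
f^(4)(pi) = -1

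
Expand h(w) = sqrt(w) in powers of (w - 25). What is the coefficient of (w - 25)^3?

Differentiate repeatedly and evaluate at the center.
h(25) = 5
h′(25) = 1/10
h′′(25) = -1/500
h′′′(25) = 3/25000
So c_3 = h′′′(25)/3! = 1/50000.

1/50000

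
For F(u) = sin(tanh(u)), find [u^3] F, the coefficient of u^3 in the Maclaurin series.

Plug the Maclaurin series of the inner function into that of the outer and collect terms.
F(0) = 0
F′(0) = 1
F′′(0) = 0
F′′′(0) = -3
Dividing each by k! gives the coefficients c_0, ..., c_3.

-1/2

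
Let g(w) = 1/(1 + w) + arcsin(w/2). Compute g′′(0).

2

Combine the two series term by term.
The coefficient of w^2 in the expansion is 1, so g′′(0) = 2! * (1) = 2.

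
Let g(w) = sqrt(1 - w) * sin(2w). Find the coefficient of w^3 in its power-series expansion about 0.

Multiply the two series term by term and collect like powers.
g(0) = 0
g′(0) = 2
g′′(0) = -2
g′′′(0) = -19/2
The Taylor polynomial is Σ g^(k)(0)/k! · w^k.

-19/12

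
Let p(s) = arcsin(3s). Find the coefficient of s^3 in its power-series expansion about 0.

p(0) = 0
p′(0) = 3
p′′(0) = 0
p′′′(0) = 27
Then c_k = p^(k)(0)/k! gives each Taylor coefficient.

9/2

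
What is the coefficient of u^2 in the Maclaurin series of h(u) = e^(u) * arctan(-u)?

-1

Expand each factor separately, then convolve coefficients.
h(0) = 0
h′(0) = -1
h′′(0) = -2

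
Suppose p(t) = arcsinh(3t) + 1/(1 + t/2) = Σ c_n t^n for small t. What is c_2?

Add the two expansions coefficient-wise.
p(0) = 1
p′(0) = 5/2
p′′(0) = 1/2
The Taylor polynomial is Σ p^(k)(0)/k! · t^k.

1/4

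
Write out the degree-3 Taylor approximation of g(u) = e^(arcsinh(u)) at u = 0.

Let u equal the inner series; expand the outer function in u and truncate.
g(0) = 1
g′(0) = 1
g′′(0) = 1
g′′′(0) = 0

u^2/2 + u + 1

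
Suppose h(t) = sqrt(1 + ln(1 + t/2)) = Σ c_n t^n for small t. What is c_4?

Let u equal the inner series; expand the outer function in u and truncate.
h(0) = 1
h′(0) = 1/4
h′′(0) = -3/16
h′′′(0) = 17/64
h^(4)(0) = -143/256

-143/6144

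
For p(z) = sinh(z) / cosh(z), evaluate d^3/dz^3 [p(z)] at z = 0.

-2

Write the quotient as an unknown series and match coefficients against numerator = denominator · series.
The coefficient of z^3 in the expansion is -1/3, so p′′′(0) = 3! * (-1/3) = -2.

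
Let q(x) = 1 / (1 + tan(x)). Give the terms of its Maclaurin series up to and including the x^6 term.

122*x^6/45 - 32*x^5/15 + 5*x^4/3 - 4*x^3/3 + x^2 - x + 1

Write 1/(1+u) = 1 - u + u^2 - u^3 + ... and substitute the series for u.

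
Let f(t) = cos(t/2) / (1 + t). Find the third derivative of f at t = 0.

Write out both Maclaurin series and multiply, keeping only the needed powers.
The coefficient of t^3 in the expansion is -7/8, so f′′′(0) = 3! * (-7/8) = -21/4.

-21/4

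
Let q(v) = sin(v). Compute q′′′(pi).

Differentiate repeatedly and evaluate at the center.
From the series, [(v - pi)^3] q = 1/6; multiply by 3! = 6 to get 1.

1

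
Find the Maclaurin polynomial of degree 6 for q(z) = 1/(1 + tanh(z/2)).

z^6/1440 - z^5/240 + z^4/48 - z^3/12 + z^2/4 - z/2 + 1

Compose series: expand the inner function first, then feed it into the outer expansion.
q(0) = 1
q′(0) = -1/2
q′′(0) = 1/2
q′′′(0) = -1/2
q^(4)(0) = 1/2
q^(5)(0) = -1/2
q^(6)(0) = 1/2
Then c_k = q^(k)(0)/k! gives each Taylor coefficient.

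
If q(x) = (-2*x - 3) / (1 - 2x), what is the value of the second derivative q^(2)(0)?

Distribute the polynomial across the series and collect like powers.
The coefficient of x^2 in the expansion is -16, so q′′(0) = 2! * (-16) = -32.

-32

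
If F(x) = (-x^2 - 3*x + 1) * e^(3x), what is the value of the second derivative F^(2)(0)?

-11

Multiply each power in the prefactor through the base expansion.
The coefficient of x^2 in the expansion is -11/2, so F′′(0) = 2! * (-11/2) = -11.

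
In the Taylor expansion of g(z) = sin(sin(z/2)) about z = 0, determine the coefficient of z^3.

Let u equal the inner series; expand the outer function in u and truncate.
So c_3 = g′′′(0)/3! = -1/24.

-1/24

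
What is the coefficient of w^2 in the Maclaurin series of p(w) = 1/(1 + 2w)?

p(0) = 1
p′(0) = -2
p′′(0) = 8

4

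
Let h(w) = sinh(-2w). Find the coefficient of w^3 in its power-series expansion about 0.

[w^0] = 0;  [w^1] = -2;  [w^2] = 0;  [w^3] = -4/3.
So c_3 = h′′′(0)/3! = -4/3.

-4/3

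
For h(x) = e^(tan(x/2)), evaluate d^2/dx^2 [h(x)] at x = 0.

1/4

Let u equal the inner series; expand the outer function in u and truncate.
From the series, [x^2] h = 1/8; multiply by 2! = 2 to get 1/4.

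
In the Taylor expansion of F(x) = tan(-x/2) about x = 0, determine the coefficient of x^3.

[x^0] = 0;  [x^1] = -1/2;  [x^2] = 0;  [x^3] = -1/24.

-1/24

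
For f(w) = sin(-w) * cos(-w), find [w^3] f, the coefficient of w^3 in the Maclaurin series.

Take the Cauchy product of the two expansions.
f(0) = 0
f′(0) = -1
f′′(0) = 0
f′′′(0) = 4
So c_3 = f′′′(0)/3! = 2/3.

2/3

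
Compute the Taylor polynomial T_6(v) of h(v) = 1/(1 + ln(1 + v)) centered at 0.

Plug the Maclaurin series of the inner function into that of the outer and collect terms.
h(0) = 1
h′(0) = -1
h′′(0) = 3
h′′′(0) = -14
h^(4)(0) = 88
h^(5)(0) = -694
h^(6)(0) = 6578

3289*v^6/360 - 347*v^5/60 + 11*v^4/3 - 7*v^3/3 + 3*v^2/2 - v + 1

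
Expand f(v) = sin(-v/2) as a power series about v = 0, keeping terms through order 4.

v^3/48 - v/2

Apply the Taylor formula c_k = f^(k)(a)/k!.
f(0) = 0
f′(0) = -1/2
f′′(0) = 0
f′′′(0) = 1/8
f^(4)(0) = 0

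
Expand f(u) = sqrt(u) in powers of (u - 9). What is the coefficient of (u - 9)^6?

f(9) = 3
f′(9) = 1/6
f′′(9) = -1/108
f′′′(9) = 1/648
f^(4)(9) = -5/11664
f^(5)(9) = 35/209952
f^(6)(9) = -35/419904
So c_6 = f^(6)(9)/6! = -7/60466176.

-7/60466176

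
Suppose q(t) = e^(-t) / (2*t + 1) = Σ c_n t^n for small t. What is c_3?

-79/6

Use 1/(1 - r) = Σ r^k on the denominator, then take the Cauchy product.
q(0) = 1
q′(0) = -3
q′′(0) = 13
q′′′(0) = -79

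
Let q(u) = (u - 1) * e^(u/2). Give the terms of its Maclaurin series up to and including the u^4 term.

Multiply each power in the prefactor through the base expansion.
q(0) = -1
q′(0) = 1/2
q′′(0) = 3/4
q′′′(0) = 5/8
q^(4)(0) = 7/16
Dividing each by k! gives the coefficients c_0, ..., c_4.

7*u^4/384 + 5*u^3/48 + 3*u^2/8 + u/2 - 1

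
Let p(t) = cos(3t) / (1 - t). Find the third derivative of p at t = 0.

Multiply the two series term by term and collect like powers.
From the series, [t^3] p = -7/2; multiply by 3! = 6 to get -21.

-21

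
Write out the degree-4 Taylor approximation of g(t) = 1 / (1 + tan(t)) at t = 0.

5*t^4/3 - 4*t^3/3 + t^2 - t + 1

Expand as Σ (-1)^k u^k with u equal to the inner function's series.
[t^0] = 1;  [t^1] = -1;  [t^2] = 1;  [t^3] = -4/3;  [t^4] = 5/3.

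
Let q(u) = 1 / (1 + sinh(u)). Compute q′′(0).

Write 1/(1+u) = 1 - u + u^2 - u^3 + ... and substitute the series for u.
The coefficient of u^2 in the expansion is 1, so q′′(0) = 2! * (1) = 2.

2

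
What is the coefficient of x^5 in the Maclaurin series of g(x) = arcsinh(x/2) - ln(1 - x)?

259/1280

Add the two expansions coefficient-wise.
[x^0] = 0;  [x^1] = 3/2;  [x^2] = 1/2;  [x^3] = 5/16;  [x^4] = 1/4;  [x^5] = 259/1280.
So c_5 = g^(5)(0)/5! = 259/1280.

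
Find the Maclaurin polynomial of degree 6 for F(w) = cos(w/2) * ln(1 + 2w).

-651*w^6/64 + 1943*w^5/320 - 15*w^4/4 + 29*w^3/12 - 2*w^2 + 2*w

Multiply the two series term by term and collect like powers.
F(0) = 0
F′(0) = 2
F′′(0) = -4
F′′′(0) = 29/2
F^(4)(0) = -90
F^(5)(0) = 5829/8
F^(6)(0) = -29295/4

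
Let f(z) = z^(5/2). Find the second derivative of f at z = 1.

Compute the successive derivatives at the expansion point and divide by k!.
The coefficient of (z - 1)^2 in the expansion is 15/8, so f′′(1) = 2! * (15/8) = 15/4.

15/4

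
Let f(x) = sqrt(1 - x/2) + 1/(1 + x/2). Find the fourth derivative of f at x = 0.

369/256

Combine the two series term by term.
From the series, [x^4] f = 123/2048; multiply by 4! = 24 to get 369/256.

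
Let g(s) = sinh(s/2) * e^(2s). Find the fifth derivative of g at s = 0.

Write out both Maclaurin series and multiply, keeping only the needed powers.
The coefficient of s^5 in the expansion is 1441/3840, so g^(5)(0) = 5! * (1441/3840) = 1441/32.

1441/32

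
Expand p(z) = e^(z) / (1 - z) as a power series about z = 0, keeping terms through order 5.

Expand each factor separately, then convolve coefficients.
p(0) = 1
p′(0) = 2
p′′(0) = 5
p′′′(0) = 16
p^(4)(0) = 65
p^(5)(0) = 326

163*z^5/60 + 65*z^4/24 + 8*z^3/3 + 5*z^2/2 + 2*z + 1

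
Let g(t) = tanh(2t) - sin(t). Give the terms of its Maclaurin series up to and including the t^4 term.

-5*t^3/2 + t

Expand each term separately and add.
g(0) = 0
g′(0) = 1
g′′(0) = 0
g′′′(0) = -15
g^(4)(0) = 0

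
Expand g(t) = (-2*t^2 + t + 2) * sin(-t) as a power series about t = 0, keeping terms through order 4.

t^4/6 + 7*t^3/3 - t^2 - 2*t

Multiply each power in the prefactor through the base expansion.
g(0) = 0
g′(0) = -2
g′′(0) = -2
g′′′(0) = 14
g^(4)(0) = 4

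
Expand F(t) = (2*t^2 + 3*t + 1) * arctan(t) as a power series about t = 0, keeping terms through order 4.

Shift and add copies of the series according to the polynomial's terms.
[t^0] = 0;  [t^1] = 1;  [t^2] = 3;  [t^3] = 5/3;  [t^4] = -1.

-t^4 + 5*t^3/3 + 3*t^2 + t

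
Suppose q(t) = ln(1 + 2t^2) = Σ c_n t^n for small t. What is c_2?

2

c_2 = q′′(0)/2! = 2.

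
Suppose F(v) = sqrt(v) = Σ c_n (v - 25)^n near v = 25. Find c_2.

-1/1000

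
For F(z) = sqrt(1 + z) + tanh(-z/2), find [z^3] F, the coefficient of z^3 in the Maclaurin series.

5/48

Expand each term separately and add.
F(0) = 1
F′(0) = 0
F′′(0) = -1/4
F′′′(0) = 5/8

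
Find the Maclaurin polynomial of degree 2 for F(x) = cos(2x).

Compute the successive derivatives at the expansion point and divide by k!.

1 - 2*x^2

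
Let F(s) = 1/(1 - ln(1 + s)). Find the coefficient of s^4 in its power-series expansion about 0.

Let u equal the inner series; expand the outer function in u and truncate.
F(0) = 1
F′(0) = 1
F′′(0) = 1
F′′′(0) = 2
F^(4)(0) = 4
Dividing each by k! gives the coefficients c_0, ..., c_4.

1/6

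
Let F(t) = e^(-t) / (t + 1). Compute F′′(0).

5

Use 1/(1 - r) = Σ r^k on the denominator, then take the Cauchy product.
The coefficient of t^2 in the expansion is 5/2, so F′′(0) = 2! * (5/2) = 5.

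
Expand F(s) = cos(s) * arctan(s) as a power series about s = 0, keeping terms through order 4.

Expand each factor separately, then convolve coefficients.
F(0) = 0
F′(0) = 1
F′′(0) = 0
F′′′(0) = -5
F^(4)(0) = 0
The Taylor polynomial is Σ F^(k)(0)/k! · s^k.

-5*s^3/6 + s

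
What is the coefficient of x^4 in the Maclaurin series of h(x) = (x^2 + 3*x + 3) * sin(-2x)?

4

Distribute the polynomial across the series and collect like powers.
So c_4 = h^(4)(0)/4! = 4.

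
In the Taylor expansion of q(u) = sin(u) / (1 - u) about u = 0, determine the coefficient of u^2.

Expand 1/(denominator) as a geometric series and multiply by the numerator's series.
q(0) = 0
q′(0) = 1
q′′(0) = 2
So c_2 = q′′(0)/2! = 1.

1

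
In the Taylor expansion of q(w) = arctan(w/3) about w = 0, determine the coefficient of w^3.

-1/81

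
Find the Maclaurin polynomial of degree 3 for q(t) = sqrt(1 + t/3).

Compute the successive derivatives at the expansion point and divide by k!.
q(0) = 1
q′(0) = 1/6
q′′(0) = -1/36
q′′′(0) = 1/72
Then c_k = q^(k)(0)/k! gives each Taylor coefficient.

t^3/432 - t^2/72 + t/6 + 1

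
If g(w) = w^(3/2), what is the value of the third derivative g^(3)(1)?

The coefficient of (w - 1)^3 in the expansion is -1/16, so g′′′(1) = 3! * (-1/16) = -3/8.

-3/8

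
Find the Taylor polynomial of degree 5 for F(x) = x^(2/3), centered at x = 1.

14*(x - 1)^5/729 - 7*(x - 1)^4/243 + 4*(x - 1)^3/81 - (x - 1)^2/9 + 2*(x - 1)/3 + 1

F(1) = 1
F′(1) = 2/3
F′′(1) = -2/9
F′′′(1) = 8/27
F^(4)(1) = -56/81
F^(5)(1) = 560/243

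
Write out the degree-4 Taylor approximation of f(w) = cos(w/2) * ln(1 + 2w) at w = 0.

Multiply the two series term by term and collect like powers.
[w^0] = 0;  [w^1] = 2;  [w^2] = -2;  [w^3] = 29/12;  [w^4] = -15/4.

-15*w^4/4 + 29*w^3/12 - 2*w^2 + 2*w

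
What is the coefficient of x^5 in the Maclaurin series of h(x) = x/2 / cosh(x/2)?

Divide the numerator series by the denominator series (power-series long division).
h(0) = 0
h′(0) = 1/2
h′′(0) = 0
h′′′(0) = -3/8
h^(4)(0) = 0
h^(5)(0) = 25/32

5/768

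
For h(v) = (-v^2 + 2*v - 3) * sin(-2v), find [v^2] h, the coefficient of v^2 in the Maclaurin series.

Shift and add copies of the series according to the polynomial's terms.
[v^0] = 0;  [v^1] = 6;  [v^2] = -4.
So c_2 = h′′(0)/2! = -4.

-4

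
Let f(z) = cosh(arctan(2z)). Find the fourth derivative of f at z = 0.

-112

Substitute the inner expansion into the outer series and collect powers.
The coefficient of z^4 in the expansion is -14/3, so f^(4)(0) = 4! * (-14/3) = -112.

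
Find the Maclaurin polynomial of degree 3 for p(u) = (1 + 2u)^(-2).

-32*u^3 + 12*u^2 - 4*u + 1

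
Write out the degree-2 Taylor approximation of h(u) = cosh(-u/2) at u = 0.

u^2/8 + 1

Compute the successive derivatives at the expansion point and divide by k!.
h(0) = 1
h′(0) = 0
h′′(0) = 1/4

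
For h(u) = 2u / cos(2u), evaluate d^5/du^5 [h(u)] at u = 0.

800

Invert the denominator's series and multiply.
From the series, [u^5] h = 20/3; multiply by 5! = 120 to get 800.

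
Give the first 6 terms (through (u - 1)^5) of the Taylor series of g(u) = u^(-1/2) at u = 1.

g(1) = 1
g′(1) = -1/2
g′′(1) = 3/4
g′′′(1) = -15/8
g^(4)(1) = 105/16
g^(5)(1) = -945/32
The Taylor polynomial is Σ g^(k)(1)/k! · (u - 1)^k.

-63*(u - 1)^5/256 + 35*(u - 1)^4/128 - 5*(u - 1)^3/16 + 3*(u - 1)^2/8 - (u - 1)/2 + 1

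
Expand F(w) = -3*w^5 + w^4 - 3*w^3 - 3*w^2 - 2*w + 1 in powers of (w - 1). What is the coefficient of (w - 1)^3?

F(1) = -9
F′(1) = -28
F′′(1) = -72
F′′′(1) = -174
So c_3 = F′′′(1)/3! = -29.

-29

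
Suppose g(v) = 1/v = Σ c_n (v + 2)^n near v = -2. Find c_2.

Compute the successive derivatives at the expansion point and divide by k!.
[(v + 2)^0] = -1/2;  [(v + 2)^1] = -1/4;  [(v + 2)^2] = -1/8.

-1/8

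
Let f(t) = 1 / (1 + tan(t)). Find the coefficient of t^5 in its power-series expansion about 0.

-32/15

Use the geometric series for the reciprocal, then substitute.
f(0) = 1
f′(0) = -1
f′′(0) = 2
f′′′(0) = -8
f^(4)(0) = 40
f^(5)(0) = -256
So c_5 = f^(5)(0)/5! = -32/15.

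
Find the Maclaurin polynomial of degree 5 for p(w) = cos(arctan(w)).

3*w^4/8 - w^2/2 + 1

Substitute the inner expansion into the outer series and collect powers.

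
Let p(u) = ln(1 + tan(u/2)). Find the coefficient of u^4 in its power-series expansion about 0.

-7/192

Let u equal the inner series; expand the outer function in u and truncate.
p(0) = 0
p′(0) = 1/2
p′′(0) = -1/4
p′′′(0) = 1/2
p^(4)(0) = -7/8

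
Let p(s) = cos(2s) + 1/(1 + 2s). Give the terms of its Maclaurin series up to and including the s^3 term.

Add the two expansions coefficient-wise.

-8*s^3 + 2*s^2 - 2*s + 2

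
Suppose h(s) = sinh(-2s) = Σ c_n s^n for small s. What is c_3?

Use the known series and substitute for the argument.
h(0) = 0
h′(0) = -2
h′′(0) = 0
h′′′(0) = -8
So c_3 = h′′′(0)/3! = -4/3.

-4/3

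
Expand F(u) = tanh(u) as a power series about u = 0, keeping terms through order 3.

-u^3/3 + u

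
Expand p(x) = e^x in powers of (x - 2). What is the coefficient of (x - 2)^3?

e^(2)/6

p(2) = e^(2)
p′(2) = e^(2)
p′′(2) = e^(2)
p′′′(2) = e^(2)
So c_3 = p′′′(2)/3! = e^(2)/6.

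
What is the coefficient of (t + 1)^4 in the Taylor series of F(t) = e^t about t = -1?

Differentiate repeatedly and evaluate at the center.

e^(-1)/24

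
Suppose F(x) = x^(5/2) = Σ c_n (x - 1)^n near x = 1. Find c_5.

F(1) = 1
F′(1) = 5/2
F′′(1) = 15/4
F′′′(1) = 15/8
F^(4)(1) = -15/16
F^(5)(1) = 45/32
The Taylor polynomial is Σ F^(k)(1)/k! · (x - 1)^k.

3/256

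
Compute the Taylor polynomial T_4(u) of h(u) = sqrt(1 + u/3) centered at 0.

h(0) = 1
h′(0) = 1/6
h′′(0) = -1/36
h′′′(0) = 1/72
h^(4)(0) = -5/432

-5*u^4/10368 + u^3/432 - u^2/72 + u/6 + 1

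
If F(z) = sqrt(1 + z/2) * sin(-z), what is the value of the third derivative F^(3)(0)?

19/16

Write out both Maclaurin series and multiply, keeping only the needed powers.
From the series, [z^3] F = 19/96; multiply by 3! = 6 to get 19/16.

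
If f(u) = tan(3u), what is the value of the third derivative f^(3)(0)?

54

From the series, [u^3] f = 9; multiply by 3! = 6 to get 54.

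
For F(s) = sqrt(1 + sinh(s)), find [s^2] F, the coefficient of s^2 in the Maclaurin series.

Plug the Maclaurin series of the inner function into that of the outer and collect terms.
F(0) = 1
F′(0) = 1/2
F′′(0) = -1/4

-1/8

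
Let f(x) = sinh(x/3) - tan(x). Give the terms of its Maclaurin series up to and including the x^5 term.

-3887*x^5/29160 - 53*x^3/162 - 2*x/3

Expand each term separately and add.
f(0) = 0
f′(0) = -2/3
f′′(0) = 0
f′′′(0) = -53/27
f^(4)(0) = 0
f^(5)(0) = -3887/243
Dividing each by k! gives the coefficients c_0, ..., c_5.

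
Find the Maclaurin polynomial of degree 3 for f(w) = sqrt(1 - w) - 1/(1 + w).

Combine the two series term by term.
f(0) = 0
f′(0) = 1/2
f′′(0) = -9/4
f′′′(0) = 45/8

15*w^3/16 - 9*w^2/8 + w/2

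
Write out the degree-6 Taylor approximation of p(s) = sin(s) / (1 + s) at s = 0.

-101*s^6/120 + 101*s^5/120 - 5*s^4/6 + 5*s^3/6 - s^2 + s

Expand each factor separately, then convolve coefficients.
p(0) = 0
p′(0) = 1
p′′(0) = -2
p′′′(0) = 5
p^(4)(0) = -20
p^(5)(0) = 101
p^(6)(0) = -606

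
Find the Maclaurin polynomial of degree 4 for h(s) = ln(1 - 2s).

-4*s^4 - 8*s^3/3 - 2*s^2 - 2*s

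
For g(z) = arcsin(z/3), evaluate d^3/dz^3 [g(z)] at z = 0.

1/27

From the series, [z^3] g = 1/162; multiply by 3! = 6 to get 1/27.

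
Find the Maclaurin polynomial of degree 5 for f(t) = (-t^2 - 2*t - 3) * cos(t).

Multiply each power in the prefactor through the base expansion.
[t^0] = -3;  [t^1] = -2;  [t^2] = 1/2;  [t^3] = 1;  [t^4] = 3/8;  [t^5] = -1/12.

-t^5/12 + 3*t^4/8 + t^3 + t^2/2 - 2*t - 3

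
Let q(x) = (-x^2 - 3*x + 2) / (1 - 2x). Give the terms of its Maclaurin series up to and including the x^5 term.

8*x^5 + 4*x^4 + 2*x^3 + x^2 + x + 2

Multiply each power in the prefactor through the base expansion.
[x^0] = 2;  [x^1] = 1;  [x^2] = 1;  [x^3] = 2;  [x^4] = 4;  [x^5] = 8.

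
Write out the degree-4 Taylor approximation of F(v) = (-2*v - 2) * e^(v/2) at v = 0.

-3*v^4/64 - 7*v^3/24 - 5*v^2/4 - 3*v - 2

Multiply each power in the prefactor through the base expansion.
F(0) = -2
F′(0) = -3
F′′(0) = -5/2
F′′′(0) = -7/4
F^(4)(0) = -9/8
The Taylor polynomial is Σ F^(k)(0)/k! · v^k.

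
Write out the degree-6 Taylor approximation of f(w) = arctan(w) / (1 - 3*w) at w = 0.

1173*w^6/5 + 391*w^5/5 + 26*w^4 + 26*w^3/3 + 3*w^2 + w

Expand 1/(denominator) as a geometric series and multiply by the numerator's series.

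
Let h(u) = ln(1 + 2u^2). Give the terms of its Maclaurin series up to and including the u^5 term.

-2*u^4 + 2*u^2

h(0) = 0
h′(0) = 0
h′′(0) = 4
h′′′(0) = 0
h^(4)(0) = -48
h^(5)(0) = 0
Then c_k = h^(k)(0)/k! gives each Taylor coefficient.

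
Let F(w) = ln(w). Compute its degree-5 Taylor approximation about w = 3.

(w - 3)^5/1215 - (w - 3)^4/324 + (w - 3)^3/81 - (w - 3)^2/18 + (w - 3)/3 + ln(3)

Differentiate repeatedly and evaluate at the center.
F(3) = ln(3)
F′(3) = 1/3
F′′(3) = -1/9
F′′′(3) = 2/27
F^(4)(3) = -2/27
F^(5)(3) = 8/81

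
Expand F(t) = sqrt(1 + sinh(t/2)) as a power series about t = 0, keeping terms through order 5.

Let u equal the inner series; expand the outer function in u and truncate.
[t^0] = 1;  [t^1] = 1/4;  [t^2] = -1/32;  [t^3] = 7/384;  [t^4] = -31/6144;  [t^5] = 241/122880.

241*t^5/122880 - 31*t^4/6144 + 7*t^3/384 - t^2/32 + t/4 + 1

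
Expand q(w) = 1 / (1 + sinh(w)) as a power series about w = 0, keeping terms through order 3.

Expand as Σ (-1)^k u^k with u equal to the inner function's series.
q(0) = 1
q′(0) = -1
q′′(0) = 2
q′′′(0) = -7
The Taylor polynomial is Σ q^(k)(0)/k! · w^k.

-7*w^3/6 + w^2 - w + 1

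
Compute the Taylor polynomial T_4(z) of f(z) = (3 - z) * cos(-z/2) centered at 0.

z^4/128 + z^3/8 - 3*z^2/8 - z + 3

Shift and add copies of the series according to the polynomial's terms.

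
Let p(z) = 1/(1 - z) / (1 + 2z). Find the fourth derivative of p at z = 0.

264

Multiply the two series term by term and collect like powers.
The coefficient of z^4 in the expansion is 11, so p^(4)(0) = 4! * (11) = 264.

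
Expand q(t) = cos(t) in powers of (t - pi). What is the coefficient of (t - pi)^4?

-1/24

[(t - pi)^0] = -1;  [(t - pi)^1] = 0;  [(t - pi)^2] = 1/2;  [(t - pi)^3] = 0;  [(t - pi)^4] = -1/24.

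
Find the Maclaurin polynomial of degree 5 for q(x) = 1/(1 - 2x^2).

4*x^4 + 2*x^2 + 1

Apply the Taylor formula c_k = f^(k)(a)/k!.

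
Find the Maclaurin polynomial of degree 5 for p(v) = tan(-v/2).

-v^5/240 - v^3/24 - v/2

[v^0] = 0;  [v^1] = -1/2;  [v^2] = 0;  [v^3] = -1/24;  [v^4] = 0;  [v^5] = -1/240.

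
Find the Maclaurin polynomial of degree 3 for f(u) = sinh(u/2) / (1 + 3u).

217*u^3/48 - 3*u^2/2 + u/2

Expand each factor separately, then convolve coefficients.
f(0) = 0
f′(0) = 1/2
f′′(0) = -3
f′′′(0) = 217/8
Dividing each by k! gives the coefficients c_0, ..., c_3.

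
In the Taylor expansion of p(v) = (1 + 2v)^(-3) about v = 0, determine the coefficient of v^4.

240

p(0) = 1
p′(0) = -6
p′′(0) = 48
p′′′(0) = -480
p^(4)(0) = 5760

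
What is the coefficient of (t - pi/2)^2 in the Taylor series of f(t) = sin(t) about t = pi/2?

[(t - pi/2)^0] = 1;  [(t - pi/2)^1] = 0;  [(t - pi/2)^2] = -1/2.
So c_2 = f′′(pi/2)/2! = -1/2.

-1/2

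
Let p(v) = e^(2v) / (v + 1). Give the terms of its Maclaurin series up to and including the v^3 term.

Multiply the numerator's expansion by the denominator's geometric series.

v^3/3 + v^2 + v + 1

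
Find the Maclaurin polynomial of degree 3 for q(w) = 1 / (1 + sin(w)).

-5*w^3/6 + w^2 - w + 1

Expand as Σ (-1)^k u^k with u equal to the inner function's series.
q(0) = 1
q′(0) = -1
q′′(0) = 2
q′′′(0) = -5
Then c_k = q^(k)(0)/k! gives each Taylor coefficient.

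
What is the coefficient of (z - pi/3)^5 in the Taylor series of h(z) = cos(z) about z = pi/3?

-sqrt(3)/240

Compute the successive derivatives at the expansion point and divide by k!.
[(z - pi/3)^0] = 1/2;  [(z - pi/3)^1] = -sqrt(3)/2;  [(z - pi/3)^2] = -1/4;  [(z - pi/3)^3] = sqrt(3)/12;  [(z - pi/3)^4] = 1/48;  [(z - pi/3)^5] = -sqrt(3)/240.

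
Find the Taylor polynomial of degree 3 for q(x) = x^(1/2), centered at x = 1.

(x - 1)^3/16 - (x - 1)^2/8 + (x - 1)/2 + 1

Use the known series and substitute for the argument.
q(1) = 1
q′(1) = 1/2
q′′(1) = -1/4
q′′′(1) = 3/8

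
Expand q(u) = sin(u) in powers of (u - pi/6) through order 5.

sqrt(3)*(u - pi/6)^5/240 + (u - pi/6)^4/48 - sqrt(3)*(u - pi/6)^3/12 - (u - pi/6)^2/4 + sqrt(3)*(u - pi/6)/2 + 1/2

q(pi/6) = 1/2
q′(pi/6) = sqrt(3)/2
q′′(pi/6) = -1/2
q′′′(pi/6) = -sqrt(3)/2
q^(4)(pi/6) = 1/2
q^(5)(pi/6) = sqrt(3)/2
Dividing each by k! gives the coefficients c_0, ..., c_5.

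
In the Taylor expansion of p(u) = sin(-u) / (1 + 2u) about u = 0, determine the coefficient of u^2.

Expand each factor separately, then convolve coefficients.

2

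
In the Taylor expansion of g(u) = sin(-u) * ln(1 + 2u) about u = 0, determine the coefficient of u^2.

-2

Multiply the two series term by term and collect like powers.
g(0) = 0
g′(0) = 0
g′′(0) = -4
So c_2 = g′′(0)/2! = -2.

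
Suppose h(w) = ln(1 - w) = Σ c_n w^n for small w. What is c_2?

-1/2

h(0) = 0
h′(0) = -1
h′′(0) = -1
The Taylor polynomial is Σ h^(k)(0)/k! · w^k.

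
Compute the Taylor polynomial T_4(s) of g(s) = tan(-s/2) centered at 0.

-s^3/24 - s/2

Differentiate repeatedly and evaluate at the center.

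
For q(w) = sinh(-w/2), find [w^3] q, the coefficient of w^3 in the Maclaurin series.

-1/48

[w^0] = 0;  [w^1] = -1/2;  [w^2] = 0;  [w^3] = -1/48.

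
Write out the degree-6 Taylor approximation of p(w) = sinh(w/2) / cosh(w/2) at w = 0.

w^5/240 - w^3/24 + w/2

Invert the denominator's series and multiply.
p(0) = 0
p′(0) = 1/2
p′′(0) = 0
p′′′(0) = -1/4
p^(4)(0) = 0
p^(5)(0) = 1/2
p^(6)(0) = 0
Then c_k = p^(k)(0)/k! gives each Taylor coefficient.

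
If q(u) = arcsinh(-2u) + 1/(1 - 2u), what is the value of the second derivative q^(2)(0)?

8

Expand each term separately and add.
The coefficient of u^2 in the expansion is 4, so q′′(0) = 2! * (4) = 8.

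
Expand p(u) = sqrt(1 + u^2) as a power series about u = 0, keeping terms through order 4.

-u^4/8 + u^2/2 + 1

Differentiate repeatedly and evaluate at the center.
p(0) = 1
p′(0) = 0
p′′(0) = 1
p′′′(0) = 0
p^(4)(0) = -3
Dividing each by k! gives the coefficients c_0, ..., c_4.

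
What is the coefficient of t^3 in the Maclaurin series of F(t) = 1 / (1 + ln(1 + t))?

-7/3

Use the geometric series for the reciprocal, then substitute.
F(0) = 1
F′(0) = -1
F′′(0) = 3
F′′′(0) = -14
So c_3 = F′′′(0)/3! = -7/3.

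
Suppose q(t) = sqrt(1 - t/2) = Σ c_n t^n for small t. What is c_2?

-1/32

Compute the successive derivatives at the expansion point and divide by k!.
q(0) = 1
q′(0) = -1/4
q′′(0) = -1/16
So c_2 = q′′(0)/2! = -1/32.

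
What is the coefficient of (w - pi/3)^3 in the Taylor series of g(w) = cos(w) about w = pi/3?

[(w - pi/3)^0] = 1/2;  [(w - pi/3)^1] = -sqrt(3)/2;  [(w - pi/3)^2] = -1/4;  [(w - pi/3)^3] = sqrt(3)/12.
So c_3 = g′′′(pi/3)/3! = sqrt(3)/12.

sqrt(3)/12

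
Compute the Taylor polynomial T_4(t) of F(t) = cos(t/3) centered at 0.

Apply the Taylor formula c_k = f^(k)(a)/k!.
[t^0] = 1;  [t^1] = 0;  [t^2] = -1/18;  [t^3] = 0;  [t^4] = 1/1944.

t^4/1944 - t^2/18 + 1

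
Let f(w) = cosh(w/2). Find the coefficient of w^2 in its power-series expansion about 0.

Compute the successive derivatives at the expansion point and divide by k!.
f(0) = 1
f′(0) = 0
f′′(0) = 1/4
So c_2 = f′′(0)/2! = 1/8.

1/8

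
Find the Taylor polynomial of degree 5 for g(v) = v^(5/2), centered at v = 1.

g(1) = 1
g′(1) = 5/2
g′′(1) = 15/4
g′′′(1) = 15/8
g^(4)(1) = -15/16
g^(5)(1) = 45/32

3*(v - 1)^5/256 - 5*(v - 1)^4/128 + 5*(v - 1)^3/16 + 15*(v - 1)^2/8 + 5*(v - 1)/2 + 1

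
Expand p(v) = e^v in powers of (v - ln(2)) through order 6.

(v - ln(2))^6/360 + (v - ln(2))^5/60 + (v - ln(2))^4/12 + (v - ln(2))^3/3 + (v - ln(2))^2 + 2*(v - ln(2)) + 2

[(v - ln(2))^0] = 2;  [(v - ln(2))^1] = 2;  [(v - ln(2))^2] = 1;  [(v - ln(2))^3] = 1/3;  [(v - ln(2))^4] = 1/12;  [(v - ln(2))^5] = 1/60;  [(v - ln(2))^6] = 1/360.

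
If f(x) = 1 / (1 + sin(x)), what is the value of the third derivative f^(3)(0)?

-5

Use the geometric series for the reciprocal, then substitute.
The coefficient of x^3 in the expansion is -5/6, so f′′′(0) = 3! * (-5/6) = -5.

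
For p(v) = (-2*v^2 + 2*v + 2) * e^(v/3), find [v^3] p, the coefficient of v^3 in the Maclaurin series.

-44/81

Distribute the polynomial across the series and collect like powers.
p(0) = 2
p′(0) = 8/3
p′′(0) = -22/9
p′′′(0) = -88/27
Dividing each by k! gives the coefficients c_0, ..., c_3.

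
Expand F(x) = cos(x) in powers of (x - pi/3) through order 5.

F(pi/3) = 1/2
F′(pi/3) = -sqrt(3)/2
F′′(pi/3) = -1/2
F′′′(pi/3) = sqrt(3)/2
F^(4)(pi/3) = 1/2
F^(5)(pi/3) = -sqrt(3)/2

-sqrt(3)*(x - pi/3)^5/240 + (x - pi/3)^4/48 + sqrt(3)*(x - pi/3)^3/12 - (x - pi/3)^2/4 - sqrt(3)*(x - pi/3)/2 + 1/2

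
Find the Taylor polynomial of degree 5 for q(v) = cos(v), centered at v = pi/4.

-sqrt(2)*(v - pi/4)^5/240 + sqrt(2)*(v - pi/4)^4/48 + sqrt(2)*(v - pi/4)^3/12 - sqrt(2)*(v - pi/4)^2/4 - sqrt(2)*(v - pi/4)/2 + sqrt(2)/2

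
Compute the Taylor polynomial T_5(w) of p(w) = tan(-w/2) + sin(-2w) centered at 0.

-13*w^5/48 + 31*w^3/24 - 5*w/2

Add the two expansions coefficient-wise.
[w^0] = 0;  [w^1] = -5/2;  [w^2] = 0;  [w^3] = 31/24;  [w^4] = 0;  [w^5] = -13/48.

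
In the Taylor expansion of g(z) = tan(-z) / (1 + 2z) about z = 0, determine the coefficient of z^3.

-13/3

Expand each factor separately, then convolve coefficients.
[z^0] = 0;  [z^1] = -1;  [z^2] = 2;  [z^3] = -13/3.
So c_3 = g′′′(0)/3! = -13/3.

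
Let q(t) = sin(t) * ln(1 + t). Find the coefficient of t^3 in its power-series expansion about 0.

-1/2

Write out both Maclaurin series and multiply, keeping only the needed powers.
q(0) = 0
q′(0) = 0
q′′(0) = 2
q′′′(0) = -3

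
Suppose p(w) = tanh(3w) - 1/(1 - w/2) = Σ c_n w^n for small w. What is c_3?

-73/8

Add the two expansions coefficient-wise.
p(0) = -1
p′(0) = 5/2
p′′(0) = -1/2
p′′′(0) = -219/4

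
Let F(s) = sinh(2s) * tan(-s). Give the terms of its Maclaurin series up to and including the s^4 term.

-2*s^4 - 2*s^2

Write out both Maclaurin series and multiply, keeping only the needed powers.
F(0) = 0
F′(0) = 0
F′′(0) = -4
F′′′(0) = 0
F^(4)(0) = -48
Then c_k = F^(k)(0)/k! gives each Taylor coefficient.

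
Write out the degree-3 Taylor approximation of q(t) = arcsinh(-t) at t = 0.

t^3/6 - t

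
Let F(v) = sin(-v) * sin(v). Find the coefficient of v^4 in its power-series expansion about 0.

Write out both Maclaurin series and multiply, keeping only the needed powers.
F(0) = 0
F′(0) = 0
F′′(0) = -2
F′′′(0) = 0
F^(4)(0) = 8
The Taylor polynomial is Σ F^(k)(0)/k! · v^k.

1/3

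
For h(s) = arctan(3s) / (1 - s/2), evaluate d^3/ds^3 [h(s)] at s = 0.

-99/2

Multiply the two series term by term and collect like powers.
The coefficient of s^3 in the expansion is -33/4, so h′′′(0) = 3! * (-33/4) = -99/2.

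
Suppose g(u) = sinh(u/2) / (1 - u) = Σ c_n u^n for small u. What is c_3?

Multiply the two series term by term and collect like powers.
g(0) = 0
g′(0) = 1/2
g′′(0) = 1
g′′′(0) = 25/8
Then c_k = g^(k)(0)/k! gives each Taylor coefficient.

25/48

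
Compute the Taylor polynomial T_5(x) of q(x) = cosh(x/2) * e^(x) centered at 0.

Take the Cauchy product of the two expansions.

61*x^5/1920 + 41*x^4/384 + 7*x^3/24 + 5*x^2/8 + x + 1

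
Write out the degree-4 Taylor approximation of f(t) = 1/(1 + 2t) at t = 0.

16*t^4 - 8*t^3 + 4*t^2 - 2*t + 1

f(0) = 1
f′(0) = -2
f′′(0) = 8
f′′′(0) = -48
f^(4)(0) = 384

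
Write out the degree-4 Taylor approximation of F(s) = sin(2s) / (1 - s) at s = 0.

Take the Cauchy product of the two expansions.
[s^0] = 0;  [s^1] = 2;  [s^2] = 2;  [s^3] = 2/3;  [s^4] = 2/3.

2*s^4/3 + 2*s^3/3 + 2*s^2 + 2*s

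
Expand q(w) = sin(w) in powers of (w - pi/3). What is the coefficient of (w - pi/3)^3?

q(pi/3) = sqrt(3)/2
q′(pi/3) = 1/2
q′′(pi/3) = -sqrt(3)/2
q′′′(pi/3) = -1/2

-1/12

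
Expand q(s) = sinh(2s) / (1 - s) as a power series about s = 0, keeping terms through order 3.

Take the Cauchy product of the two expansions.
q(0) = 0
q′(0) = 2
q′′(0) = 4
q′′′(0) = 20

10*s^3/3 + 2*s^2 + 2*s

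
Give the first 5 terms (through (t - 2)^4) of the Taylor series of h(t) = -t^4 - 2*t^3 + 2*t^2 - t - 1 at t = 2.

-(t - 2)^4 - 10*(t - 2)^3 - 34*(t - 2)^2 - 49*(t - 2) - 27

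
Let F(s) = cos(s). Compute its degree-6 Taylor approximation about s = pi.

(s - pi)^6/720 - (s - pi)^4/24 + (s - pi)^2/2 - 1

F(pi) = -1
F′(pi) = 0
F′′(pi) = 1
F′′′(pi) = 0
F^(4)(pi) = -1
F^(5)(pi) = 0
F^(6)(pi) = 1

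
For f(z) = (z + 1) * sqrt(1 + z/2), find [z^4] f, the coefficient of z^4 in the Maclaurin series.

11/2048

Shift and add copies of the series according to the polynomial's terms.
[z^0] = 1;  [z^1] = 5/4;  [z^2] = 7/32;  [z^3] = -3/128;  [z^4] = 11/2048.
So c_4 = f^(4)(0)/4! = 11/2048.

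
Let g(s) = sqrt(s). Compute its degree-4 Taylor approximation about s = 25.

-(s - 25)^4/2000000 + (s - 25)^3/50000 - (s - 25)^2/1000 + (s - 25)/10 + 5

Differentiate repeatedly and evaluate at the center.
g(25) = 5
g′(25) = 1/10
g′′(25) = -1/500
g′′′(25) = 3/25000
g^(4)(25) = -3/250000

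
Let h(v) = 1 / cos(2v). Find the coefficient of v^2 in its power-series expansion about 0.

Divide the numerator series by the denominator series (power-series long division).
h(0) = 1
h′(0) = 0
h′′(0) = 4
So c_2 = h′′(0)/2! = 2.

2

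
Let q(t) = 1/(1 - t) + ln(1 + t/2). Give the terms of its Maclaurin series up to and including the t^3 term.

25*t^3/24 + 7*t^2/8 + 3*t/2 + 1

Combine the two series term by term.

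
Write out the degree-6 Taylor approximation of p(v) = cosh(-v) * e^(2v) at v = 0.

Take the Cauchy product of the two expansions.
p(0) = 1
p′(0) = 2
p′′(0) = 5
p′′′(0) = 14
p^(4)(0) = 41
p^(5)(0) = 122
p^(6)(0) = 365

73*v^6/144 + 61*v^5/60 + 41*v^4/24 + 7*v^3/3 + 5*v^2/2 + 2*v + 1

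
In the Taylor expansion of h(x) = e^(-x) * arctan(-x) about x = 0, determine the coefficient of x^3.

Expand each factor separately, then convolve coefficients.
[x^0] = 0;  [x^1] = -1;  [x^2] = 1;  [x^3] = -1/6.
So c_3 = h′′′(0)/3! = -1/6.

-1/6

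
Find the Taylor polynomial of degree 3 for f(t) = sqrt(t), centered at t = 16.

Use the known series and substitute for the argument.
[(t - 16)^0] = 4;  [(t - 16)^1] = 1/8;  [(t - 16)^2] = -1/512;  [(t - 16)^3] = 1/16384.

(t - 16)^3/16384 - (t - 16)^2/512 + (t - 16)/8 + 4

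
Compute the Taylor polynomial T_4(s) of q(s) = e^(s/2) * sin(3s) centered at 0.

Write out both Maclaurin series and multiply, keeping only the needed powers.
q(0) = 0
q′(0) = 3
q′′(0) = 3
q′′′(0) = -99/4
q^(4)(0) = -105/2
The Taylor polynomial is Σ q^(k)(0)/k! · s^k.

-35*s^4/16 - 33*s^3/8 + 3*s^2/2 + 3*s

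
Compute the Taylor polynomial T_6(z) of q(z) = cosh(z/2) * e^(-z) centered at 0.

Take the Cauchy product of the two expansions.
q(0) = 1
q′(0) = -1
q′′(0) = 5/4
q′′′(0) = -7/4
q^(4)(0) = 41/16
q^(5)(0) = -61/16
q^(6)(0) = 365/64
Dividing each by k! gives the coefficients c_0, ..., c_6.

73*z^6/9216 - 61*z^5/1920 + 41*z^4/384 - 7*z^3/24 + 5*z^2/8 - z + 1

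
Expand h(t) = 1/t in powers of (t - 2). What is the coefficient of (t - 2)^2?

1/8

[(t - 2)^0] = 1/2;  [(t - 2)^1] = -1/4;  [(t - 2)^2] = 1/8.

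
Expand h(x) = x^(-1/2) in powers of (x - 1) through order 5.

-63*(x - 1)^5/256 + 35*(x - 1)^4/128 - 5*(x - 1)^3/16 + 3*(x - 1)^2/8 - (x - 1)/2 + 1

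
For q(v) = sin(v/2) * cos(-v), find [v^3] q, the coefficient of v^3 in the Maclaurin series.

-13/48

Take the Cauchy product of the two expansions.
[v^0] = 0;  [v^1] = 1/2;  [v^2] = 0;  [v^3] = -13/48.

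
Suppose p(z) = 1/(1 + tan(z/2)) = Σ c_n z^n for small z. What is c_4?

5/48

Plug the Maclaurin series of the inner function into that of the outer and collect terms.
p(0) = 1
p′(0) = -1/2
p′′(0) = 1/2
p′′′(0) = -1
p^(4)(0) = 5/2
The Taylor polynomial is Σ p^(k)(0)/k! · z^k.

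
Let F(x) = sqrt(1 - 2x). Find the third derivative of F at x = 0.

-3

From the series, [x^3] F = -1/2; multiply by 3! = 6 to get -3.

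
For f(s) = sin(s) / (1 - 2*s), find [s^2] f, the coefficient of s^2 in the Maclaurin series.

2

Expand 1/(denominator) as a geometric series and multiply by the numerator's series.
[s^0] = 0;  [s^1] = 1;  [s^2] = 2.
So c_2 = f′′(0)/2! = 2.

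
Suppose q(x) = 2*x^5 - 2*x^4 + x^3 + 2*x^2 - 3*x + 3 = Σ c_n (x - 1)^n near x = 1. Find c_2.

q(1) = 3
q′(1) = 6
q′′(1) = 26
So c_2 = q′′(1)/2! = 13.

13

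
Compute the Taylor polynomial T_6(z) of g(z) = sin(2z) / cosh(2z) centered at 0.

48*z^5/5 - 16*z^3/3 + 2*z

Write the quotient as an unknown series and match coefficients against numerator = denominator · series.
g(0) = 0
g′(0) = 2
g′′(0) = 0
g′′′(0) = -32
g^(4)(0) = 0
g^(5)(0) = 1152
g^(6)(0) = 0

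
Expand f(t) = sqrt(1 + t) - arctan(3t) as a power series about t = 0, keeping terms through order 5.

Add the two expansions coefficient-wise.
f(0) = 1
f′(0) = -5/2
f′′(0) = -1/4
f′′′(0) = 435/8
f^(4)(0) = -15/16
f^(5)(0) = -186519/32
Dividing each by k! gives the coefficients c_0, ..., c_5.

-62173*t^5/1280 - 5*t^4/128 + 145*t^3/16 - t^2/8 - 5*t/2 + 1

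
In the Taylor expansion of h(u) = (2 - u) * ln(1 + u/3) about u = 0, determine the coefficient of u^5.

23/4860

Distribute the polynomial across the series and collect like powers.
[u^0] = 0;  [u^1] = 2/3;  [u^2] = -4/9;  [u^3] = 13/162;  [u^4] = -1/54;  [u^5] = 23/4860.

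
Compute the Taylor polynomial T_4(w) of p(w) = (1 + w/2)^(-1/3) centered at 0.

[w^0] = 1;  [w^1] = -1/6;  [w^2] = 1/18;  [w^3] = -7/324;  [w^4] = 35/3888.

35*w^4/3888 - 7*w^3/324 + w^2/18 - w/6 + 1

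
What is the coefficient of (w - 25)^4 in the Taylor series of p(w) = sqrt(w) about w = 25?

-1/2000000

Differentiate repeatedly and evaluate at the center.
p(25) = 5
p′(25) = 1/10
p′′(25) = -1/500
p′′′(25) = 3/25000
p^(4)(25) = -3/250000
So c_4 = p^(4)(25)/4! = -1/2000000.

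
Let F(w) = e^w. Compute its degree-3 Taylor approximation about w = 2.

F(2) = e^(2)
F′(2) = e^(2)
F′′(2) = e^(2)
F′′′(2) = e^(2)
The Taylor polynomial is Σ F^(k)(2)/k! · (w - 2)^k.

(w - 2)^3*e^(2)/6 + (w - 2)^2*e^(2)/2 + (w - 2)*e^(2) + e^(2)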